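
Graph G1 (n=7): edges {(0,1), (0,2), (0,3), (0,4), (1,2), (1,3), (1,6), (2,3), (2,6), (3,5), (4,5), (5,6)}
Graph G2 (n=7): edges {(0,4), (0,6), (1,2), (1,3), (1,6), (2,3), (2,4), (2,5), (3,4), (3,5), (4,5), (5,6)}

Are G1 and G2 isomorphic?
Yes, isomorphic

The graphs are isomorphic.
One valid mapping φ: V(G1) → V(G2): 0→4, 1→3, 2→2, 3→5, 4→0, 5→6, 6→1

Verify φ preserves adjacency — for each edge of G1, its image is an edge of G2:
  (0,1) → (φ(0),φ(1)) = (3,4) ∈ E(G2) ✓
  (0,2) → (φ(0),φ(2)) = (2,4) ∈ E(G2) ✓
  (0,3) → (φ(0),φ(3)) = (4,5) ∈ E(G2) ✓
  (0,4) → (φ(0),φ(4)) = (0,4) ∈ E(G2) ✓
  (1,2) → (φ(1),φ(2)) = (2,3) ∈ E(G2) ✓
  (1,3) → (φ(1),φ(3)) = (3,5) ∈ E(G2) ✓
  (1,6) → (φ(1),φ(6)) = (1,3) ∈ E(G2) ✓
  (2,3) → (φ(2),φ(3)) = (2,5) ∈ E(G2) ✓
  (2,6) → (φ(2),φ(6)) = (1,2) ∈ E(G2) ✓
  (3,5) → (φ(3),φ(5)) = (5,6) ∈ E(G2) ✓
  (4,5) → (φ(4),φ(5)) = (0,6) ∈ E(G2) ✓
  (5,6) → (φ(5),φ(6)) = (1,6) ∈ E(G2) ✓
All 12 edges of G1 map to edges of G2, and |E(G1)| = |E(G2)| = 12, so φ is a bijection on edges as well as vertices. Hence G1 ≅ G2.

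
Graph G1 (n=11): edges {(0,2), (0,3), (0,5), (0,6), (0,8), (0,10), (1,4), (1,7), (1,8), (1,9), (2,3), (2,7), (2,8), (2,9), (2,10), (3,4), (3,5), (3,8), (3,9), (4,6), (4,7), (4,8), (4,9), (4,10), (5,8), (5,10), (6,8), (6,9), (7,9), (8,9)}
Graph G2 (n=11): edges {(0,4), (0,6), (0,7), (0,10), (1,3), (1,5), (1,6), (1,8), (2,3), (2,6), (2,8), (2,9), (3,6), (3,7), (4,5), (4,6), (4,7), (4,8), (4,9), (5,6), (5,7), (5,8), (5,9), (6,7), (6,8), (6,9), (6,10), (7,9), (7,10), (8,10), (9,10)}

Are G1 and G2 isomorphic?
No, not isomorphic

The graphs are NOT isomorphic.

Counting triangles (3-cliques): G1 has 26, G2 has 30.
Triangle count is an isomorphism invariant, so differing triangle counts rule out isomorphism.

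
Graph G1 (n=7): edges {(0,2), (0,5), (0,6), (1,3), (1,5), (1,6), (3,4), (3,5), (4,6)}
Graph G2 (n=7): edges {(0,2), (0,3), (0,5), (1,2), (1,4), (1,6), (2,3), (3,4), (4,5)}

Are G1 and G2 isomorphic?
Yes, isomorphic

The graphs are isomorphic.
One valid mapping φ: V(G1) → V(G2): 0→1, 1→3, 2→6, 3→0, 4→5, 5→2, 6→4

Verify φ preserves adjacency — for each edge of G1, its image is an edge of G2:
  (0,2) → (φ(0),φ(2)) = (1,6) ∈ E(G2) ✓
  (0,5) → (φ(0),φ(5)) = (1,2) ∈ E(G2) ✓
  (0,6) → (φ(0),φ(6)) = (1,4) ∈ E(G2) ✓
  (1,3) → (φ(1),φ(3)) = (0,3) ∈ E(G2) ✓
  (1,5) → (φ(1),φ(5)) = (2,3) ∈ E(G2) ✓
  (1,6) → (φ(1),φ(6)) = (3,4) ∈ E(G2) ✓
  (3,4) → (φ(3),φ(4)) = (0,5) ∈ E(G2) ✓
  (3,5) → (φ(3),φ(5)) = (0,2) ∈ E(G2) ✓
  (4,6) → (φ(4),φ(6)) = (4,5) ∈ E(G2) ✓
All 9 edges of G1 map to edges of G2, and |E(G1)| = |E(G2)| = 9, so φ is a bijection on edges as well as vertices. Hence G1 ≅ G2.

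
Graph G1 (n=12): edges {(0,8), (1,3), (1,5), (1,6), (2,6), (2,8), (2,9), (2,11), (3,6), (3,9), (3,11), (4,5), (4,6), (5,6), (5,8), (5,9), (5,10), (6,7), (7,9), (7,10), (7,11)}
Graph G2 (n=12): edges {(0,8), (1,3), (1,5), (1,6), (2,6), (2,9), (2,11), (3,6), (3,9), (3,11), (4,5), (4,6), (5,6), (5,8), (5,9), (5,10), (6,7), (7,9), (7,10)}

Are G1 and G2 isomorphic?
No, not isomorphic

The graphs are NOT isomorphic.

Counting edges: G1 has 21 edge(s); G2 has 19 edge(s).
Edge count is an isomorphism invariant (a bijection on vertices induces a bijection on edges), so differing edge counts rule out isomorphism.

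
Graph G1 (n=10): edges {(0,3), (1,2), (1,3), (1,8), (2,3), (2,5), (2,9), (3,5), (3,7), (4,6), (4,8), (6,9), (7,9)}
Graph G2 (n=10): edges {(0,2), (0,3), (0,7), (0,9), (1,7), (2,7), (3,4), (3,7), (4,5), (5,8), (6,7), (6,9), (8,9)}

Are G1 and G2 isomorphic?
Yes, isomorphic

The graphs are isomorphic.
One valid mapping φ: V(G1) → V(G2): 0→1, 1→3, 2→0, 3→7, 4→5, 5→2, 6→8, 7→6, 8→4, 9→9

Verify φ preserves adjacency — for each edge of G1, its image is an edge of G2:
  (0,3) → (φ(0),φ(3)) = (1,7) ∈ E(G2) ✓
  (1,2) → (φ(1),φ(2)) = (0,3) ∈ E(G2) ✓
  (1,3) → (φ(1),φ(3)) = (3,7) ∈ E(G2) ✓
  (1,8) → (φ(1),φ(8)) = (3,4) ∈ E(G2) ✓
  (2,3) → (φ(2),φ(3)) = (0,7) ∈ E(G2) ✓
  (2,5) → (φ(2),φ(5)) = (0,2) ∈ E(G2) ✓
  (2,9) → (φ(2),φ(9)) = (0,9) ∈ E(G2) ✓
  (3,5) → (φ(3),φ(5)) = (2,7) ∈ E(G2) ✓
  (3,7) → (φ(3),φ(7)) = (6,7) ∈ E(G2) ✓
  (4,6) → (φ(4),φ(6)) = (5,8) ∈ E(G2) ✓
  (4,8) → (φ(4),φ(8)) = (4,5) ∈ E(G2) ✓
  (6,9) → (φ(6),φ(9)) = (8,9) ∈ E(G2) ✓
  (7,9) → (φ(7),φ(9)) = (6,9) ∈ E(G2) ✓
All 13 edges of G1 map to edges of G2, and |E(G1)| = |E(G2)| = 13, so φ is a bijection on edges as well as vertices. Hence G1 ≅ G2.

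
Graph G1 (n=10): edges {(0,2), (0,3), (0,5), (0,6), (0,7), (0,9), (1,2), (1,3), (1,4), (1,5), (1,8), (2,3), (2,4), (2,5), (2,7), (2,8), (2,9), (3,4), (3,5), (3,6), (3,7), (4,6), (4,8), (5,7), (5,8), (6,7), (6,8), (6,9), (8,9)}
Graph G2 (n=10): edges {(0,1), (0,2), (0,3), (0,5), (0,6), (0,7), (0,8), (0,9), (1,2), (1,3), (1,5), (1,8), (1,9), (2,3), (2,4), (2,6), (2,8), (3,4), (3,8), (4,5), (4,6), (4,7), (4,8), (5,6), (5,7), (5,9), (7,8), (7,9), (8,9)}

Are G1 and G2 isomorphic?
Yes, isomorphic

The graphs are isomorphic.
One valid mapping φ: V(G1) → V(G2): 0→2, 1→9, 2→0, 3→8, 4→7, 5→1, 6→4, 7→3, 8→5, 9→6

Verify φ preserves adjacency — for each edge of G1, its image is an edge of G2:
  (0,2) → (φ(0),φ(2)) = (0,2) ∈ E(G2) ✓
  (0,3) → (φ(0),φ(3)) = (2,8) ∈ E(G2) ✓
  (0,5) → (φ(0),φ(5)) = (1,2) ∈ E(G2) ✓
  (0,6) → (φ(0),φ(6)) = (2,4) ∈ E(G2) ✓
  (0,7) → (φ(0),φ(7)) = (2,3) ∈ E(G2) ✓
  (0,9) → (φ(0),φ(9)) = (2,6) ∈ E(G2) ✓
  (1,2) → (φ(1),φ(2)) = (0,9) ∈ E(G2) ✓
  (1,3) → (φ(1),φ(3)) = (8,9) ∈ E(G2) ✓
  (1,4) → (φ(1),φ(4)) = (7,9) ∈ E(G2) ✓
  (1,5) → (φ(1),φ(5)) = (1,9) ∈ E(G2) ✓
  (1,8) → (φ(1),φ(8)) = (5,9) ∈ E(G2) ✓
  (2,3) → (φ(2),φ(3)) = (0,8) ∈ E(G2) ✓
  (2,4) → (φ(2),φ(4)) = (0,7) ∈ E(G2) ✓
  (2,5) → (φ(2),φ(5)) = (0,1) ∈ E(G2) ✓
  (2,7) → (φ(2),φ(7)) = (0,3) ∈ E(G2) ✓
  (2,8) → (φ(2),φ(8)) = (0,5) ∈ E(G2) ✓
  (2,9) → (φ(2),φ(9)) = (0,6) ∈ E(G2) ✓
  (3,4) → (φ(3),φ(4)) = (7,8) ∈ E(G2) ✓
  (3,5) → (φ(3),φ(5)) = (1,8) ∈ E(G2) ✓
  (3,6) → (φ(3),φ(6)) = (4,8) ∈ E(G2) ✓
  (3,7) → (φ(3),φ(7)) = (3,8) ∈ E(G2) ✓
  (4,6) → (φ(4),φ(6)) = (4,7) ∈ E(G2) ✓
  (4,8) → (φ(4),φ(8)) = (5,7) ∈ E(G2) ✓
  (5,7) → (φ(5),φ(7)) = (1,3) ∈ E(G2) ✓
  (5,8) → (φ(5),φ(8)) = (1,5) ∈ E(G2) ✓
  (6,7) → (φ(6),φ(7)) = (3,4) ∈ E(G2) ✓
  (6,8) → (φ(6),φ(8)) = (4,5) ∈ E(G2) ✓
  (6,9) → (φ(6),φ(9)) = (4,6) ∈ E(G2) ✓
  (8,9) → (φ(8),φ(9)) = (5,6) ∈ E(G2) ✓
All 29 edges of G1 map to edges of G2, and |E(G1)| = |E(G2)| = 29, so φ is a bijection on edges as well as vertices. Hence G1 ≅ G2.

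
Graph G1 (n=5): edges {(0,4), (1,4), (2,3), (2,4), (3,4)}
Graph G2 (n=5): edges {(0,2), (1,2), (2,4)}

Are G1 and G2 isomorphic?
No, not isomorphic

The graphs are NOT isomorphic.

Counting triangles (3-cliques): G1 has 1, G2 has 0.
Triangle count is an isomorphism invariant, so differing triangle counts rule out isomorphism.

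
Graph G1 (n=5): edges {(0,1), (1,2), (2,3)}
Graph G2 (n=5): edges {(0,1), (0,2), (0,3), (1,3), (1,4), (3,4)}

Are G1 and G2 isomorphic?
No, not isomorphic

The graphs are NOT isomorphic.

Degrees in G1: deg(0)=1, deg(1)=2, deg(2)=2, deg(3)=1, deg(4)=0.
Sorted degree sequence of G1: [2, 2, 1, 1, 0].
Degrees in G2: deg(0)=3, deg(1)=3, deg(2)=1, deg(3)=3, deg(4)=2.
Sorted degree sequence of G2: [3, 3, 3, 2, 1].
The (sorted) degree sequence is an isomorphism invariant, so since G1 and G2 have different degree sequences they cannot be isomorphic.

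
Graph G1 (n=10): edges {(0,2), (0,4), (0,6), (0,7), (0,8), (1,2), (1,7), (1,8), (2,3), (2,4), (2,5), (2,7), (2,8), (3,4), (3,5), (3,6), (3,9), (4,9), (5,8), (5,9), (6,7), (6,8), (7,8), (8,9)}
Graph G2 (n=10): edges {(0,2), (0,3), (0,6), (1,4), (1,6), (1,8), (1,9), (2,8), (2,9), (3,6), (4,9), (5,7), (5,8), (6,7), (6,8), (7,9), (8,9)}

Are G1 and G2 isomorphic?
No, not isomorphic

The graphs are NOT isomorphic.

Counting triangles (3-cliques): G1 has 17, G2 has 5.
Triangle count is an isomorphism invariant, so differing triangle counts rule out isomorphism.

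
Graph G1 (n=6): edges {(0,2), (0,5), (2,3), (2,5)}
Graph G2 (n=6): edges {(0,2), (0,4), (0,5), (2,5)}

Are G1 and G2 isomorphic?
Yes, isomorphic

The graphs are isomorphic.
One valid mapping φ: V(G1) → V(G2): 0→2, 1→3, 2→0, 3→4, 4→1, 5→5

Verify φ preserves adjacency — for each edge of G1, its image is an edge of G2:
  (0,2) → (φ(0),φ(2)) = (0,2) ∈ E(G2) ✓
  (0,5) → (φ(0),φ(5)) = (2,5) ∈ E(G2) ✓
  (2,3) → (φ(2),φ(3)) = (0,4) ∈ E(G2) ✓
  (2,5) → (φ(2),φ(5)) = (0,5) ∈ E(G2) ✓
All 4 edges of G1 map to edges of G2, and |E(G1)| = |E(G2)| = 4, so φ is a bijection on edges as well as vertices. Hence G1 ≅ G2.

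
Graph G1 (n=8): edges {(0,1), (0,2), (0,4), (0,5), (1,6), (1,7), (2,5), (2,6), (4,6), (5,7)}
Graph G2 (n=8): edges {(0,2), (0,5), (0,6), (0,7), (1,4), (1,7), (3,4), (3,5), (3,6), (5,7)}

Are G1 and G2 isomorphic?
No, not isomorphic

The graphs are NOT isomorphic.

Degrees in G1: deg(0)=4, deg(1)=3, deg(2)=3, deg(3)=0, deg(4)=2, deg(5)=3, deg(6)=3, deg(7)=2.
Sorted degree sequence of G1: [4, 3, 3, 3, 3, 2, 2, 0].
Degrees in G2: deg(0)=4, deg(1)=2, deg(2)=1, deg(3)=3, deg(4)=2, deg(5)=3, deg(6)=2, deg(7)=3.
Sorted degree sequence of G2: [4, 3, 3, 3, 2, 2, 2, 1].
The (sorted) degree sequence is an isomorphism invariant, so since G1 and G2 have different degree sequences they cannot be isomorphic.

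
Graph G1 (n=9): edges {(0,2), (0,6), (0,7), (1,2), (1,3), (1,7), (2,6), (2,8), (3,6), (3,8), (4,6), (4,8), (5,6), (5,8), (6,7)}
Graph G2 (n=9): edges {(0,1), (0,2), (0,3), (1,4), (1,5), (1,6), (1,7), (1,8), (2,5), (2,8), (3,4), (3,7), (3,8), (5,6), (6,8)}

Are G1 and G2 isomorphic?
Yes, isomorphic

The graphs are isomorphic.
One valid mapping φ: V(G1) → V(G2): 0→6, 1→2, 2→8, 3→0, 4→7, 5→4, 6→1, 7→5, 8→3

Verify φ preserves adjacency — for each edge of G1, its image is an edge of G2:
  (0,2) → (φ(0),φ(2)) = (6,8) ∈ E(G2) ✓
  (0,6) → (φ(0),φ(6)) = (1,6) ∈ E(G2) ✓
  (0,7) → (φ(0),φ(7)) = (5,6) ∈ E(G2) ✓
  (1,2) → (φ(1),φ(2)) = (2,8) ∈ E(G2) ✓
  (1,3) → (φ(1),φ(3)) = (0,2) ∈ E(G2) ✓
  (1,7) → (φ(1),φ(7)) = (2,5) ∈ E(G2) ✓
  (2,6) → (φ(2),φ(6)) = (1,8) ∈ E(G2) ✓
  (2,8) → (φ(2),φ(8)) = (3,8) ∈ E(G2) ✓
  (3,6) → (φ(3),φ(6)) = (0,1) ∈ E(G2) ✓
  (3,8) → (φ(3),φ(8)) = (0,3) ∈ E(G2) ✓
  (4,6) → (φ(4),φ(6)) = (1,7) ∈ E(G2) ✓
  (4,8) → (φ(4),φ(8)) = (3,7) ∈ E(G2) ✓
  (5,6) → (φ(5),φ(6)) = (1,4) ∈ E(G2) ✓
  (5,8) → (φ(5),φ(8)) = (3,4) ∈ E(G2) ✓
  (6,7) → (φ(6),φ(7)) = (1,5) ∈ E(G2) ✓
All 15 edges of G1 map to edges of G2, and |E(G1)| = |E(G2)| = 15, so φ is a bijection on edges as well as vertices. Hence G1 ≅ G2.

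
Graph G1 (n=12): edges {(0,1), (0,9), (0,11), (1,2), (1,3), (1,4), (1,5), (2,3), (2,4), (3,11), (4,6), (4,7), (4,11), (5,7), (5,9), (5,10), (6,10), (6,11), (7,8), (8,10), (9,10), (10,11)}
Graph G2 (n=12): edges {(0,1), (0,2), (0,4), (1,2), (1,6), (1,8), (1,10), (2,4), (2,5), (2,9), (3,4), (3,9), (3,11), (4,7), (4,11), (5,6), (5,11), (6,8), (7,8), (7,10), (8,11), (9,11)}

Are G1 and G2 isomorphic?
Yes, isomorphic

The graphs are isomorphic.
One valid mapping φ: V(G1) → V(G2): 0→5, 1→11, 2→3, 3→9, 4→4, 5→8, 6→0, 7→7, 8→10, 9→6, 10→1, 11→2

Verify φ preserves adjacency — for each edge of G1, its image is an edge of G2:
  (0,1) → (φ(0),φ(1)) = (5,11) ∈ E(G2) ✓
  (0,9) → (φ(0),φ(9)) = (5,6) ∈ E(G2) ✓
  (0,11) → (φ(0),φ(11)) = (2,5) ∈ E(G2) ✓
  (1,2) → (φ(1),φ(2)) = (3,11) ∈ E(G2) ✓
  (1,3) → (φ(1),φ(3)) = (9,11) ∈ E(G2) ✓
  (1,4) → (φ(1),φ(4)) = (4,11) ∈ E(G2) ✓
  (1,5) → (φ(1),φ(5)) = (8,11) ∈ E(G2) ✓
  (2,3) → (φ(2),φ(3)) = (3,9) ∈ E(G2) ✓
  (2,4) → (φ(2),φ(4)) = (3,4) ∈ E(G2) ✓
  (3,11) → (φ(3),φ(11)) = (2,9) ∈ E(G2) ✓
  (4,6) → (φ(4),φ(6)) = (0,4) ∈ E(G2) ✓
  (4,7) → (φ(4),φ(7)) = (4,7) ∈ E(G2) ✓
  (4,11) → (φ(4),φ(11)) = (2,4) ∈ E(G2) ✓
  (5,7) → (φ(5),φ(7)) = (7,8) ∈ E(G2) ✓
  (5,9) → (φ(5),φ(9)) = (6,8) ∈ E(G2) ✓
  (5,10) → (φ(5),φ(10)) = (1,8) ∈ E(G2) ✓
  (6,10) → (φ(6),φ(10)) = (0,1) ∈ E(G2) ✓
  (6,11) → (φ(6),φ(11)) = (0,2) ∈ E(G2) ✓
  (7,8) → (φ(7),φ(8)) = (7,10) ∈ E(G2) ✓
  (8,10) → (φ(8),φ(10)) = (1,10) ∈ E(G2) ✓
  (9,10) → (φ(9),φ(10)) = (1,6) ∈ E(G2) ✓
  (10,11) → (φ(10),φ(11)) = (1,2) ∈ E(G2) ✓
All 22 edges of G1 map to edges of G2, and |E(G1)| = |E(G2)| = 22, so φ is a bijection on edges as well as vertices. Hence G1 ≅ G2.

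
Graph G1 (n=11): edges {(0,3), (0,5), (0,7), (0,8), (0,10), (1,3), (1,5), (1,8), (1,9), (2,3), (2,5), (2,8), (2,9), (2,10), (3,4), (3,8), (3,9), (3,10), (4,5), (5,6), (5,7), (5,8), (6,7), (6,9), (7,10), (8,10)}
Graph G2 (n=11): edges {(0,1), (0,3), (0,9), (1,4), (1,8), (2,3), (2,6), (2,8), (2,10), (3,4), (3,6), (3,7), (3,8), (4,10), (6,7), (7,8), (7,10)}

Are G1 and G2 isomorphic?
No, not isomorphic

The graphs are NOT isomorphic.

Connected components of G1: 1 component(s) with vertex sets [[0, 1, 2, 3, 4, 5, 6, 7, 8, 9, 10]], sizes [11].
Connected components of G2: 2 component(s) with vertex sets [[5], [0, 1, 2, 3, 4, 6, 7, 8, 9, 10]], sizes [1, 10].
The number of connected components (and the multiset of component sizes) is an isomorphism invariant — an isomorphism maps each component of G1 bijectively onto a component of G2. Since G1 has 1 component(s) and G2 has 2, they cannot be isomorphic.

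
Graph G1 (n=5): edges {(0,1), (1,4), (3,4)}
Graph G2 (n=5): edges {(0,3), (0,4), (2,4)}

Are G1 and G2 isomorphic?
Yes, isomorphic

The graphs are isomorphic.
One valid mapping φ: V(G1) → V(G2): 0→3, 1→0, 2→1, 3→2, 4→4

Verify φ preserves adjacency — for each edge of G1, its image is an edge of G2:
  (0,1) → (φ(0),φ(1)) = (0,3) ∈ E(G2) ✓
  (1,4) → (φ(1),φ(4)) = (0,4) ∈ E(G2) ✓
  (3,4) → (φ(3),φ(4)) = (2,4) ∈ E(G2) ✓
All 3 edges of G1 map to edges of G2, and |E(G1)| = |E(G2)| = 3, so φ is a bijection on edges as well as vertices. Hence G1 ≅ G2.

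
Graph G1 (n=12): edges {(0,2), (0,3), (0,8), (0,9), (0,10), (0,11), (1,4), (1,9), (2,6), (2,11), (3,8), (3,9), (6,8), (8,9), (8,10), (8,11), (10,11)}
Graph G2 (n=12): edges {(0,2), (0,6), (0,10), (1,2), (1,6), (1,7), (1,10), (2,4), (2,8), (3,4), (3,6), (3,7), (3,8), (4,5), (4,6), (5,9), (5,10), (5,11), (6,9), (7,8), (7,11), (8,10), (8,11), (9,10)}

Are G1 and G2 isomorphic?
No, not isomorphic

The graphs are NOT isomorphic.

Counting triangles (3-cliques): G1 has 9, G2 has 4.
Triangle count is an isomorphism invariant, so differing triangle counts rule out isomorphism.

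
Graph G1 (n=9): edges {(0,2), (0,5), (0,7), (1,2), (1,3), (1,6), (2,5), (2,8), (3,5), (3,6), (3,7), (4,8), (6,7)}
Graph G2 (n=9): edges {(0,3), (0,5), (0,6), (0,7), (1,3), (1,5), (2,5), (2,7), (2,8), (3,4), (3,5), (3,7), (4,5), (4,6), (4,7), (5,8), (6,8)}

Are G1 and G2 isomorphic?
No, not isomorphic

The graphs are NOT isomorphic.

Degrees in G1: deg(0)=3, deg(1)=3, deg(2)=4, deg(3)=4, deg(4)=1, deg(5)=3, deg(6)=3, deg(7)=3, deg(8)=2.
Sorted degree sequence of G1: [4, 4, 3, 3, 3, 3, 3, 2, 1].
Degrees in G2: deg(0)=4, deg(1)=2, deg(2)=3, deg(3)=5, deg(4)=4, deg(5)=6, deg(6)=3, deg(7)=4, deg(8)=3.
Sorted degree sequence of G2: [6, 5, 4, 4, 4, 3, 3, 3, 2].
The (sorted) degree sequence is an isomorphism invariant, so since G1 and G2 have different degree sequences they cannot be isomorphic.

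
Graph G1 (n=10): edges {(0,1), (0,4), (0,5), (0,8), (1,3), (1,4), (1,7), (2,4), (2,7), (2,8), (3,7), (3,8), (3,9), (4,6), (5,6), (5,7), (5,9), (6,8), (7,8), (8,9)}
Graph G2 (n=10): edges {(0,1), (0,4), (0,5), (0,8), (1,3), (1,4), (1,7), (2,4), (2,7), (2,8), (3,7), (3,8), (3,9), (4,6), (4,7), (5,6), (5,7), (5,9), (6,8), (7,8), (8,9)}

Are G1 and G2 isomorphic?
No, not isomorphic

The graphs are NOT isomorphic.

Counting edges: G1 has 20 edge(s); G2 has 21 edge(s).
Edge count is an isomorphism invariant (a bijection on vertices induces a bijection on edges), so differing edge counts rule out isomorphism.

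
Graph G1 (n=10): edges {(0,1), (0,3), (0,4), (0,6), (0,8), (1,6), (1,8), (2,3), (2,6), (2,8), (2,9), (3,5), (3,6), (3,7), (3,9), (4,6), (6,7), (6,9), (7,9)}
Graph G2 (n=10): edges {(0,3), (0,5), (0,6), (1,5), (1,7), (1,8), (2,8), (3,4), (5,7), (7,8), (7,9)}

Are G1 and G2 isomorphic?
No, not isomorphic

The graphs are NOT isomorphic.

Degrees in G1: deg(0)=5, deg(1)=3, deg(2)=4, deg(3)=6, deg(4)=2, deg(5)=1, deg(6)=7, deg(7)=3, deg(8)=3, deg(9)=4.
Sorted degree sequence of G1: [7, 6, 5, 4, 4, 3, 3, 3, 2, 1].
Degrees in G2: deg(0)=3, deg(1)=3, deg(2)=1, deg(3)=2, deg(4)=1, deg(5)=3, deg(6)=1, deg(7)=4, deg(8)=3, deg(9)=1.
Sorted degree sequence of G2: [4, 3, 3, 3, 3, 2, 1, 1, 1, 1].
The (sorted) degree sequence is an isomorphism invariant, so since G1 and G2 have different degree sequences they cannot be isomorphic.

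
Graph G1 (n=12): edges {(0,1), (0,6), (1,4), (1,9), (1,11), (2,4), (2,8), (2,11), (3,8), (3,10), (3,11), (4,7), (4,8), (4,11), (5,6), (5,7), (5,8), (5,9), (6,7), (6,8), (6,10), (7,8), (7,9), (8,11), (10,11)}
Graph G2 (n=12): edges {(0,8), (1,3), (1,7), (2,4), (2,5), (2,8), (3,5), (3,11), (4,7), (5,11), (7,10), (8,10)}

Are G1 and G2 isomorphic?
No, not isomorphic

The graphs are NOT isomorphic.

Connected components of G1: 1 component(s) with vertex sets [[0, 1, 2, 3, 4, 5, 6, 7, 8, 9, 10, 11]], sizes [12].
Connected components of G2: 3 component(s) with vertex sets [[6], [9], [0, 1, 2, 3, 4, 5, 7, 8, 10, 11]], sizes [1, 1, 10].
The number of connected components (and the multiset of component sizes) is an isomorphism invariant — an isomorphism maps each component of G1 bijectively onto a component of G2. Since G1 has 1 component(s) and G2 has 3, they cannot be isomorphic.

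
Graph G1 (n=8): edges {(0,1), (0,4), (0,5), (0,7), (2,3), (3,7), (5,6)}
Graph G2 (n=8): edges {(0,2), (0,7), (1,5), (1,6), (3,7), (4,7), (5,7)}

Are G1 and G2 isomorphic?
Yes, isomorphic

The graphs are isomorphic.
One valid mapping φ: V(G1) → V(G2): 0→7, 1→3, 2→6, 3→1, 4→4, 5→0, 6→2, 7→5

Verify φ preserves adjacency — for each edge of G1, its image is an edge of G2:
  (0,1) → (φ(0),φ(1)) = (3,7) ∈ E(G2) ✓
  (0,4) → (φ(0),φ(4)) = (4,7) ∈ E(G2) ✓
  (0,5) → (φ(0),φ(5)) = (0,7) ∈ E(G2) ✓
  (0,7) → (φ(0),φ(7)) = (5,7) ∈ E(G2) ✓
  (2,3) → (φ(2),φ(3)) = (1,6) ∈ E(G2) ✓
  (3,7) → (φ(3),φ(7)) = (1,5) ∈ E(G2) ✓
  (5,6) → (φ(5),φ(6)) = (0,2) ∈ E(G2) ✓
All 7 edges of G1 map to edges of G2, and |E(G1)| = |E(G2)| = 7, so φ is a bijection on edges as well as vertices. Hence G1 ≅ G2.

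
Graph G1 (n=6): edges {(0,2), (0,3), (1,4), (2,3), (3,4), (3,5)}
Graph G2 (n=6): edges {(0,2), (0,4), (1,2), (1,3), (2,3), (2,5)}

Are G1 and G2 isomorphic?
Yes, isomorphic

The graphs are isomorphic.
One valid mapping φ: V(G1) → V(G2): 0→3, 1→4, 2→1, 3→2, 4→0, 5→5

Verify φ preserves adjacency — for each edge of G1, its image is an edge of G2:
  (0,2) → (φ(0),φ(2)) = (1,3) ∈ E(G2) ✓
  (0,3) → (φ(0),φ(3)) = (2,3) ∈ E(G2) ✓
  (1,4) → (φ(1),φ(4)) = (0,4) ∈ E(G2) ✓
  (2,3) → (φ(2),φ(3)) = (1,2) ∈ E(G2) ✓
  (3,4) → (φ(3),φ(4)) = (0,2) ∈ E(G2) ✓
  (3,5) → (φ(3),φ(5)) = (2,5) ∈ E(G2) ✓
All 6 edges of G1 map to edges of G2, and |E(G1)| = |E(G2)| = 6, so φ is a bijection on edges as well as vertices. Hence G1 ≅ G2.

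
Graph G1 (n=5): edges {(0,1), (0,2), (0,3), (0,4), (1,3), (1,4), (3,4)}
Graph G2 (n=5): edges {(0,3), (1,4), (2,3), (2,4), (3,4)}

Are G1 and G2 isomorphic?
No, not isomorphic

The graphs are NOT isomorphic.

Degrees in G1: deg(0)=4, deg(1)=3, deg(2)=1, deg(3)=3, deg(4)=3.
Sorted degree sequence of G1: [4, 3, 3, 3, 1].
Degrees in G2: deg(0)=1, deg(1)=1, deg(2)=2, deg(3)=3, deg(4)=3.
Sorted degree sequence of G2: [3, 3, 2, 1, 1].
The (sorted) degree sequence is an isomorphism invariant, so since G1 and G2 have different degree sequences they cannot be isomorphic.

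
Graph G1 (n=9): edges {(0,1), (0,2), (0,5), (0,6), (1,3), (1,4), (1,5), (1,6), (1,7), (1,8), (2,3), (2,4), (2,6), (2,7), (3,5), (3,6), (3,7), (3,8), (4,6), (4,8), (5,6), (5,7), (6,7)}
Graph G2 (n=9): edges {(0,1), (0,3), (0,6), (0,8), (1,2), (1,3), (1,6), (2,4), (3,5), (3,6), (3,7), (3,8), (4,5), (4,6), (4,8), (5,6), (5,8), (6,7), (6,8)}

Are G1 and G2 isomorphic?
No, not isomorphic

The graphs are NOT isomorphic.

Degrees in G1: deg(0)=4, deg(1)=7, deg(2)=5, deg(3)=6, deg(4)=4, deg(5)=5, deg(6)=7, deg(7)=5, deg(8)=3.
Sorted degree sequence of G1: [7, 7, 6, 5, 5, 5, 4, 4, 3].
Degrees in G2: deg(0)=4, deg(1)=4, deg(2)=2, deg(3)=6, deg(4)=4, deg(5)=4, deg(6)=7, deg(7)=2, deg(8)=5.
Sorted degree sequence of G2: [7, 6, 5, 4, 4, 4, 4, 2, 2].
The (sorted) degree sequence is an isomorphism invariant, so since G1 and G2 have different degree sequences they cannot be isomorphic.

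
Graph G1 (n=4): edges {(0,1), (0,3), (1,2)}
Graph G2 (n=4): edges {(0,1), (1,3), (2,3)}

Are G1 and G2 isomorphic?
Yes, isomorphic

The graphs are isomorphic.
One valid mapping φ: V(G1) → V(G2): 0→1, 1→3, 2→2, 3→0

Verify φ preserves adjacency — for each edge of G1, its image is an edge of G2:
  (0,1) → (φ(0),φ(1)) = (1,3) ∈ E(G2) ✓
  (0,3) → (φ(0),φ(3)) = (0,1) ∈ E(G2) ✓
  (1,2) → (φ(1),φ(2)) = (2,3) ∈ E(G2) ✓
All 3 edges of G1 map to edges of G2, and |E(G1)| = |E(G2)| = 3, so φ is a bijection on edges as well as vertices. Hence G1 ≅ G2.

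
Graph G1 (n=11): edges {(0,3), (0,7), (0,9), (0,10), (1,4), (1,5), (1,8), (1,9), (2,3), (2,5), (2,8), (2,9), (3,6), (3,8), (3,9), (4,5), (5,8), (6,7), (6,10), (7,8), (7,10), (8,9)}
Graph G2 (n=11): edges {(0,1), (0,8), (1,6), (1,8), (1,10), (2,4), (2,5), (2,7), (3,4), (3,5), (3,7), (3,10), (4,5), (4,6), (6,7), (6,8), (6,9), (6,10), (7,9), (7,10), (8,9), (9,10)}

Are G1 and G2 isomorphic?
Yes, isomorphic

The graphs are isomorphic.
One valid mapping φ: V(G1) → V(G2): 0→3, 1→1, 2→9, 3→7, 4→0, 5→8, 6→2, 7→4, 8→6, 9→10, 10→5

Verify φ preserves adjacency — for each edge of G1, its image is an edge of G2:
  (0,3) → (φ(0),φ(3)) = (3,7) ∈ E(G2) ✓
  (0,7) → (φ(0),φ(7)) = (3,4) ∈ E(G2) ✓
  (0,9) → (φ(0),φ(9)) = (3,10) ∈ E(G2) ✓
  (0,10) → (φ(0),φ(10)) = (3,5) ∈ E(G2) ✓
  (1,4) → (φ(1),φ(4)) = (0,1) ∈ E(G2) ✓
  (1,5) → (φ(1),φ(5)) = (1,8) ∈ E(G2) ✓
  (1,8) → (φ(1),φ(8)) = (1,6) ∈ E(G2) ✓
  (1,9) → (φ(1),φ(9)) = (1,10) ∈ E(G2) ✓
  (2,3) → (φ(2),φ(3)) = (7,9) ∈ E(G2) ✓
  (2,5) → (φ(2),φ(5)) = (8,9) ∈ E(G2) ✓
  (2,8) → (φ(2),φ(8)) = (6,9) ∈ E(G2) ✓
  (2,9) → (φ(2),φ(9)) = (9,10) ∈ E(G2) ✓
  (3,6) → (φ(3),φ(6)) = (2,7) ∈ E(G2) ✓
  (3,8) → (φ(3),φ(8)) = (6,7) ∈ E(G2) ✓
  (3,9) → (φ(3),φ(9)) = (7,10) ∈ E(G2) ✓
  (4,5) → (φ(4),φ(5)) = (0,8) ∈ E(G2) ✓
  (5,8) → (φ(5),φ(8)) = (6,8) ∈ E(G2) ✓
  (6,7) → (φ(6),φ(7)) = (2,4) ∈ E(G2) ✓
  (6,10) → (φ(6),φ(10)) = (2,5) ∈ E(G2) ✓
  (7,8) → (φ(7),φ(8)) = (4,6) ∈ E(G2) ✓
  (7,10) → (φ(7),φ(10)) = (4,5) ∈ E(G2) ✓
  (8,9) → (φ(8),φ(9)) = (6,10) ∈ E(G2) ✓
All 22 edges of G1 map to edges of G2, and |E(G1)| = |E(G2)| = 22, so φ is a bijection on edges as well as vertices. Hence G1 ≅ G2.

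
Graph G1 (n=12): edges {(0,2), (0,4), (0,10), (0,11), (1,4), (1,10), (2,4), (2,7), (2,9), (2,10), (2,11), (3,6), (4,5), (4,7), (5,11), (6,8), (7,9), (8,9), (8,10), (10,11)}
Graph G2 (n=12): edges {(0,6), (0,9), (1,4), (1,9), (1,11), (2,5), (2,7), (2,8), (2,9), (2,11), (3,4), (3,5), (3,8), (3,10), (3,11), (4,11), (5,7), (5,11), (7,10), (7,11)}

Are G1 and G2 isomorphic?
Yes, isomorphic

The graphs are isomorphic.
One valid mapping φ: V(G1) → V(G2): 0→5, 1→8, 2→11, 3→6, 4→3, 5→10, 6→0, 7→4, 8→9, 9→1, 10→2, 11→7

Verify φ preserves adjacency — for each edge of G1, its image is an edge of G2:
  (0,2) → (φ(0),φ(2)) = (5,11) ∈ E(G2) ✓
  (0,4) → (φ(0),φ(4)) = (3,5) ∈ E(G2) ✓
  (0,10) → (φ(0),φ(10)) = (2,5) ∈ E(G2) ✓
  (0,11) → (φ(0),φ(11)) = (5,7) ∈ E(G2) ✓
  (1,4) → (φ(1),φ(4)) = (3,8) ∈ E(G2) ✓
  (1,10) → (φ(1),φ(10)) = (2,8) ∈ E(G2) ✓
  (2,4) → (φ(2),φ(4)) = (3,11) ∈ E(G2) ✓
  (2,7) → (φ(2),φ(7)) = (4,11) ∈ E(G2) ✓
  (2,9) → (φ(2),φ(9)) = (1,11) ∈ E(G2) ✓
  (2,10) → (φ(2),φ(10)) = (2,11) ∈ E(G2) ✓
  (2,11) → (φ(2),φ(11)) = (7,11) ∈ E(G2) ✓
  (3,6) → (φ(3),φ(6)) = (0,6) ∈ E(G2) ✓
  (4,5) → (φ(4),φ(5)) = (3,10) ∈ E(G2) ✓
  (4,7) → (φ(4),φ(7)) = (3,4) ∈ E(G2) ✓
  (5,11) → (φ(5),φ(11)) = (7,10) ∈ E(G2) ✓
  (6,8) → (φ(6),φ(8)) = (0,9) ∈ E(G2) ✓
  (7,9) → (φ(7),φ(9)) = (1,4) ∈ E(G2) ✓
  (8,9) → (φ(8),φ(9)) = (1,9) ∈ E(G2) ✓
  (8,10) → (φ(8),φ(10)) = (2,9) ∈ E(G2) ✓
  (10,11) → (φ(10),φ(11)) = (2,7) ∈ E(G2) ✓
All 20 edges of G1 map to edges of G2, and |E(G1)| = |E(G2)| = 20, so φ is a bijection on edges as well as vertices. Hence G1 ≅ G2.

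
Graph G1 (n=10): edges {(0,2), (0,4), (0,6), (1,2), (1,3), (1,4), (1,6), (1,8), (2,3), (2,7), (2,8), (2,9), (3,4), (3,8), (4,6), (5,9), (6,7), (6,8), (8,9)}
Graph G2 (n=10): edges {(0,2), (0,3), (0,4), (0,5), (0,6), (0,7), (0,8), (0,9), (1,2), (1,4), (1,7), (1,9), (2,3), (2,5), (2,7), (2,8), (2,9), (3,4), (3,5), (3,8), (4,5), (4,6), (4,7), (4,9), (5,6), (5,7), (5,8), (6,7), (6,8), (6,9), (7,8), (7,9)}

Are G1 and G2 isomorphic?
No, not isomorphic

The graphs are NOT isomorphic.

Degrees in G1: deg(0)=3, deg(1)=5, deg(2)=6, deg(3)=4, deg(4)=4, deg(5)=1, deg(6)=5, deg(7)=2, deg(8)=5, deg(9)=3.
Sorted degree sequence of G1: [6, 5, 5, 5, 4, 4, 3, 3, 2, 1].
Degrees in G2: deg(0)=8, deg(1)=4, deg(2)=7, deg(3)=5, deg(4)=7, deg(5)=7, deg(6)=6, deg(7)=8, deg(8)=6, deg(9)=6.
Sorted degree sequence of G2: [8, 8, 7, 7, 7, 6, 6, 6, 5, 4].
The (sorted) degree sequence is an isomorphism invariant, so since G1 and G2 have different degree sequences they cannot be isomorphic.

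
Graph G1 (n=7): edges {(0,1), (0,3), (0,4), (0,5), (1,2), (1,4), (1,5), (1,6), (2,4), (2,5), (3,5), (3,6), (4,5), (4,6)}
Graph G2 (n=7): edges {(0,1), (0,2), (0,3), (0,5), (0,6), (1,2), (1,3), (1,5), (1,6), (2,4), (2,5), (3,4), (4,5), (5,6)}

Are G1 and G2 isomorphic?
Yes, isomorphic

The graphs are isomorphic.
One valid mapping φ: V(G1) → V(G2): 0→2, 1→0, 2→6, 3→4, 4→1, 5→5, 6→3

Verify φ preserves adjacency — for each edge of G1, its image is an edge of G2:
  (0,1) → (φ(0),φ(1)) = (0,2) ∈ E(G2) ✓
  (0,3) → (φ(0),φ(3)) = (2,4) ∈ E(G2) ✓
  (0,4) → (φ(0),φ(4)) = (1,2) ∈ E(G2) ✓
  (0,5) → (φ(0),φ(5)) = (2,5) ∈ E(G2) ✓
  (1,2) → (φ(1),φ(2)) = (0,6) ∈ E(G2) ✓
  (1,4) → (φ(1),φ(4)) = (0,1) ∈ E(G2) ✓
  (1,5) → (φ(1),φ(5)) = (0,5) ∈ E(G2) ✓
  (1,6) → (φ(1),φ(6)) = (0,3) ∈ E(G2) ✓
  (2,4) → (φ(2),φ(4)) = (1,6) ∈ E(G2) ✓
  (2,5) → (φ(2),φ(5)) = (5,6) ∈ E(G2) ✓
  (3,5) → (φ(3),φ(5)) = (4,5) ∈ E(G2) ✓
  (3,6) → (φ(3),φ(6)) = (3,4) ∈ E(G2) ✓
  (4,5) → (φ(4),φ(5)) = (1,5) ∈ E(G2) ✓
  (4,6) → (φ(4),φ(6)) = (1,3) ∈ E(G2) ✓
All 14 edges of G1 map to edges of G2, and |E(G1)| = |E(G2)| = 14, so φ is a bijection on edges as well as vertices. Hence G1 ≅ G2.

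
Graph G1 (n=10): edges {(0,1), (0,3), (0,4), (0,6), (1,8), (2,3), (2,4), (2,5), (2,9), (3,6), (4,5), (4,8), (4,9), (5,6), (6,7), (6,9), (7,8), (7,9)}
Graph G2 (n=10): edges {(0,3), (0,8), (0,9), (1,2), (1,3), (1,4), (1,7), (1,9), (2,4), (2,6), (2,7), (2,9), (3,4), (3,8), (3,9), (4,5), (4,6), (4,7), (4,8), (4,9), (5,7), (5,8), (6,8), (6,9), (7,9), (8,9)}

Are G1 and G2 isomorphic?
No, not isomorphic

The graphs are NOT isomorphic.

Degrees in G1: deg(0)=4, deg(1)=2, deg(2)=4, deg(3)=3, deg(4)=5, deg(5)=3, deg(6)=5, deg(7)=3, deg(8)=3, deg(9)=4.
Sorted degree sequence of G1: [5, 5, 4, 4, 4, 3, 3, 3, 3, 2].
Degrees in G2: deg(0)=3, deg(1)=5, deg(2)=5, deg(3)=5, deg(4)=8, deg(5)=3, deg(6)=4, deg(7)=5, deg(8)=6, deg(9)=8.
Sorted degree sequence of G2: [8, 8, 6, 5, 5, 5, 5, 4, 3, 3].
The (sorted) degree sequence is an isomorphism invariant, so since G1 and G2 have different degree sequences they cannot be isomorphic.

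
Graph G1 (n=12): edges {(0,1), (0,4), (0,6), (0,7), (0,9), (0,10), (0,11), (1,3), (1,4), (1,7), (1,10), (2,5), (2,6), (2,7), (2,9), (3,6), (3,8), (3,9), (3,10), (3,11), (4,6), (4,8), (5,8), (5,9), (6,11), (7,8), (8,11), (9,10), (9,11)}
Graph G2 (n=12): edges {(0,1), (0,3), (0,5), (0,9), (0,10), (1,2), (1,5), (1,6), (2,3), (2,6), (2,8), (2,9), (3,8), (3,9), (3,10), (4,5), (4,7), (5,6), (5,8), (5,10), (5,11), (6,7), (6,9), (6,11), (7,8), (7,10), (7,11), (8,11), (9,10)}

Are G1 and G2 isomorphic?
No, not isomorphic

The graphs are NOT isomorphic.

Counting triangles (3-cliques): G1 has 13, G2 has 15.
Triangle count is an isomorphism invariant, so differing triangle counts rule out isomorphism.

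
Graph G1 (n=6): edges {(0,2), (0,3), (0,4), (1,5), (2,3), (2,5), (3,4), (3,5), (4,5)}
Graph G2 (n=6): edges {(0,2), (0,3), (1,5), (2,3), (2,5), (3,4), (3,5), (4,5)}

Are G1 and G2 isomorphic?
No, not isomorphic

The graphs are NOT isomorphic.

Counting edges: G1 has 9 edge(s); G2 has 8 edge(s).
Edge count is an isomorphism invariant (a bijection on vertices induces a bijection on edges), so differing edge counts rule out isomorphism.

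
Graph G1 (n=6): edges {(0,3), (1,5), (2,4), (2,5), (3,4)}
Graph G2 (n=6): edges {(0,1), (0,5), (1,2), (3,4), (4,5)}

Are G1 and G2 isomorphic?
Yes, isomorphic

The graphs are isomorphic.
One valid mapping φ: V(G1) → V(G2): 0→3, 1→2, 2→0, 3→4, 4→5, 5→1

Verify φ preserves adjacency — for each edge of G1, its image is an edge of G2:
  (0,3) → (φ(0),φ(3)) = (3,4) ∈ E(G2) ✓
  (1,5) → (φ(1),φ(5)) = (1,2) ∈ E(G2) ✓
  (2,4) → (φ(2),φ(4)) = (0,5) ∈ E(G2) ✓
  (2,5) → (φ(2),φ(5)) = (0,1) ∈ E(G2) ✓
  (3,4) → (φ(3),φ(4)) = (4,5) ∈ E(G2) ✓
All 5 edges of G1 map to edges of G2, and |E(G1)| = |E(G2)| = 5, so φ is a bijection on edges as well as vertices. Hence G1 ≅ G2.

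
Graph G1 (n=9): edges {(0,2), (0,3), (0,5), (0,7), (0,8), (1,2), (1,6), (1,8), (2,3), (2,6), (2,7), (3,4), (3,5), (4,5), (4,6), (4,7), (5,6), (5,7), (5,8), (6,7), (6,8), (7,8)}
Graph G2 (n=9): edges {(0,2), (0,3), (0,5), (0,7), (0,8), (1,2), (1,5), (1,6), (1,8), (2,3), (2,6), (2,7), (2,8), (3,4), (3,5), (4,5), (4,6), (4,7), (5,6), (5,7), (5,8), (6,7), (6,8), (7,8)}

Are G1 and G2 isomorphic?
No, not isomorphic

The graphs are NOT isomorphic.

Counting edges: G1 has 22 edge(s); G2 has 24 edge(s).
Edge count is an isomorphism invariant (a bijection on vertices induces a bijection on edges), so differing edge counts rule out isomorphism.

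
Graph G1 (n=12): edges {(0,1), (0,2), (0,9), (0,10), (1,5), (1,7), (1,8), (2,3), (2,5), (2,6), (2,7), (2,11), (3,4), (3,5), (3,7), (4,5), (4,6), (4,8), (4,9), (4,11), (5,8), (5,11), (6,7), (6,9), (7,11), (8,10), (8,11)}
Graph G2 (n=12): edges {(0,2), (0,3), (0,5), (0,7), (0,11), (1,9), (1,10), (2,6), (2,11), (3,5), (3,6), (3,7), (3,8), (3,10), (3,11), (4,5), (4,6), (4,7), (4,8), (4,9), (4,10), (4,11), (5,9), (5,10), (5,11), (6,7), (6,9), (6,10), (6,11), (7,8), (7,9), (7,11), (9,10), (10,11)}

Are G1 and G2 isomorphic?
No, not isomorphic

The graphs are NOT isomorphic.

Degrees in G1: deg(0)=4, deg(1)=4, deg(2)=6, deg(3)=4, deg(4)=6, deg(5)=6, deg(6)=4, deg(7)=5, deg(8)=5, deg(9)=3, deg(10)=2, deg(11)=5.
Sorted degree sequence of G1: [6, 6, 6, 5, 5, 5, 4, 4, 4, 4, 3, 2].
Degrees in G2: deg(0)=5, deg(1)=2, deg(2)=3, deg(3)=7, deg(4)=7, deg(5)=6, deg(6)=7, deg(7)=7, deg(8)=3, deg(9)=6, deg(10)=7, deg(11)=8.
Sorted degree sequence of G2: [8, 7, 7, 7, 7, 7, 6, 6, 5, 3, 3, 2].
The (sorted) degree sequence is an isomorphism invariant, so since G1 and G2 have different degree sequences they cannot be isomorphic.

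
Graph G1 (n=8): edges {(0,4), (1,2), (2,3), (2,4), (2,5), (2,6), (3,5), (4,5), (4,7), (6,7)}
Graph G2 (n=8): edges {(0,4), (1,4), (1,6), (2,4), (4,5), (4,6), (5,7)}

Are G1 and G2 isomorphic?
No, not isomorphic

The graphs are NOT isomorphic.

Connected components of G1: 1 component(s) with vertex sets [[0, 1, 2, 3, 4, 5, 6, 7]], sizes [8].
Connected components of G2: 2 component(s) with vertex sets [[3], [0, 1, 2, 4, 5, 6, 7]], sizes [1, 7].
The number of connected components (and the multiset of component sizes) is an isomorphism invariant — an isomorphism maps each component of G1 bijectively onto a component of G2. Since G1 has 1 component(s) and G2 has 2, they cannot be isomorphic.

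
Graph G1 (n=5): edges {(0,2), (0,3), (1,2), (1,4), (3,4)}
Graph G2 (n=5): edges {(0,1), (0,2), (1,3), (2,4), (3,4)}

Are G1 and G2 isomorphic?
Yes, isomorphic

The graphs are isomorphic.
One valid mapping φ: V(G1) → V(G2): 0→2, 1→1, 2→0, 3→4, 4→3

Verify φ preserves adjacency — for each edge of G1, its image is an edge of G2:
  (0,2) → (φ(0),φ(2)) = (0,2) ∈ E(G2) ✓
  (0,3) → (φ(0),φ(3)) = (2,4) ∈ E(G2) ✓
  (1,2) → (φ(1),φ(2)) = (0,1) ∈ E(G2) ✓
  (1,4) → (φ(1),φ(4)) = (1,3) ∈ E(G2) ✓
  (3,4) → (φ(3),φ(4)) = (3,4) ∈ E(G2) ✓
All 5 edges of G1 map to edges of G2, and |E(G1)| = |E(G2)| = 5, so φ is a bijection on edges as well as vertices. Hence G1 ≅ G2.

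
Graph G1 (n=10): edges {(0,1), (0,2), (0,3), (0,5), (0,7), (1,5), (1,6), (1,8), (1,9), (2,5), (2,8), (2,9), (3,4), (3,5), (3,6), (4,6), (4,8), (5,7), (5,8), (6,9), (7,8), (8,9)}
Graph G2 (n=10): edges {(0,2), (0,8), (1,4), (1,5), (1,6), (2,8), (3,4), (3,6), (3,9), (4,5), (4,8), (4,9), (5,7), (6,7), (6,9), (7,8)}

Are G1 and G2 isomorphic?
No, not isomorphic

The graphs are NOT isomorphic.

Degrees in G1: deg(0)=5, deg(1)=5, deg(2)=4, deg(3)=4, deg(4)=3, deg(5)=6, deg(6)=4, deg(7)=3, deg(8)=6, deg(9)=4.
Sorted degree sequence of G1: [6, 6, 5, 5, 4, 4, 4, 4, 3, 3].
Degrees in G2: deg(0)=2, deg(1)=3, deg(2)=2, deg(3)=3, deg(4)=5, deg(5)=3, deg(6)=4, deg(7)=3, deg(8)=4, deg(9)=3.
Sorted degree sequence of G2: [5, 4, 4, 3, 3, 3, 3, 3, 2, 2].
The (sorted) degree sequence is an isomorphism invariant, so since G1 and G2 have different degree sequences they cannot be isomorphic.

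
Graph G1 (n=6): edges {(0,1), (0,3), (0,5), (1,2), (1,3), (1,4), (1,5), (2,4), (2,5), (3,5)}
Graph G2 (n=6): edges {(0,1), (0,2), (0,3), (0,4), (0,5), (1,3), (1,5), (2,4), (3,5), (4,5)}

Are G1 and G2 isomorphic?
Yes, isomorphic

The graphs are isomorphic.
One valid mapping φ: V(G1) → V(G2): 0→3, 1→0, 2→4, 3→1, 4→2, 5→5

Verify φ preserves adjacency — for each edge of G1, its image is an edge of G2:
  (0,1) → (φ(0),φ(1)) = (0,3) ∈ E(G2) ✓
  (0,3) → (φ(0),φ(3)) = (1,3) ∈ E(G2) ✓
  (0,5) → (φ(0),φ(5)) = (3,5) ∈ E(G2) ✓
  (1,2) → (φ(1),φ(2)) = (0,4) ∈ E(G2) ✓
  (1,3) → (φ(1),φ(3)) = (0,1) ∈ E(G2) ✓
  (1,4) → (φ(1),φ(4)) = (0,2) ∈ E(G2) ✓
  (1,5) → (φ(1),φ(5)) = (0,5) ∈ E(G2) ✓
  (2,4) → (φ(2),φ(4)) = (2,4) ∈ E(G2) ✓
  (2,5) → (φ(2),φ(5)) = (4,5) ∈ E(G2) ✓
  (3,5) → (φ(3),φ(5)) = (1,5) ∈ E(G2) ✓
All 10 edges of G1 map to edges of G2, and |E(G1)| = |E(G2)| = 10, so φ is a bijection on edges as well as vertices. Hence G1 ≅ G2.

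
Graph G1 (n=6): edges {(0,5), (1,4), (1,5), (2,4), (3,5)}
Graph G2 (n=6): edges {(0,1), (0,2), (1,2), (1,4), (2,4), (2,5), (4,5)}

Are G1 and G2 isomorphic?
No, not isomorphic

The graphs are NOT isomorphic.

Counting triangles (3-cliques): G1 has 0, G2 has 3.
Triangle count is an isomorphism invariant, so differing triangle counts rule out isomorphism.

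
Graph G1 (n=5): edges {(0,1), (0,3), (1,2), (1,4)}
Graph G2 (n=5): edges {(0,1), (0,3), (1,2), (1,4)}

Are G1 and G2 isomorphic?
Yes, isomorphic

The graphs are isomorphic.
One valid mapping φ: V(G1) → V(G2): 0→0, 1→1, 2→2, 3→3, 4→4

Verify φ preserves adjacency — for each edge of G1, its image is an edge of G2:
  (0,1) → (φ(0),φ(1)) = (0,1) ∈ E(G2) ✓
  (0,3) → (φ(0),φ(3)) = (0,3) ∈ E(G2) ✓
  (1,2) → (φ(1),φ(2)) = (1,2) ∈ E(G2) ✓
  (1,4) → (φ(1),φ(4)) = (1,4) ∈ E(G2) ✓
All 4 edges of G1 map to edges of G2, and |E(G1)| = |E(G2)| = 4, so φ is a bijection on edges as well as vertices. Hence G1 ≅ G2.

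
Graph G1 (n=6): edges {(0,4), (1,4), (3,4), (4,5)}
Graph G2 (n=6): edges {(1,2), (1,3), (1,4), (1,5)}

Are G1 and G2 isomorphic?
Yes, isomorphic

The graphs are isomorphic.
One valid mapping φ: V(G1) → V(G2): 0→3, 1→4, 2→0, 3→2, 4→1, 5→5

Verify φ preserves adjacency — for each edge of G1, its image is an edge of G2:
  (0,4) → (φ(0),φ(4)) = (1,3) ∈ E(G2) ✓
  (1,4) → (φ(1),φ(4)) = (1,4) ∈ E(G2) ✓
  (3,4) → (φ(3),φ(4)) = (1,2) ∈ E(G2) ✓
  (4,5) → (φ(4),φ(5)) = (1,5) ∈ E(G2) ✓
All 4 edges of G1 map to edges of G2, and |E(G1)| = |E(G2)| = 4, so φ is a bijection on edges as well as vertices. Hence G1 ≅ G2.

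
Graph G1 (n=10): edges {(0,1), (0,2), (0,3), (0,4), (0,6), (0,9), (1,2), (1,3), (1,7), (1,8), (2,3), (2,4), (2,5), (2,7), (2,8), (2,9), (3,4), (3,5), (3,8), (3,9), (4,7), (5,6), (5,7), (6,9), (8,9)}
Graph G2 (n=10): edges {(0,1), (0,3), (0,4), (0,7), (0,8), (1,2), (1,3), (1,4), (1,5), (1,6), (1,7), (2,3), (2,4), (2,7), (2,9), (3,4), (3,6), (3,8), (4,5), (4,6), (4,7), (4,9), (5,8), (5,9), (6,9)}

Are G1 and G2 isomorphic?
Yes, isomorphic

The graphs are isomorphic.
One valid mapping φ: V(G1) → V(G2): 0→3, 1→2, 2→4, 3→1, 4→6, 5→5, 6→8, 7→9, 8→7, 9→0

Verify φ preserves adjacency — for each edge of G1, its image is an edge of G2:
  (0,1) → (φ(0),φ(1)) = (2,3) ∈ E(G2) ✓
  (0,2) → (φ(0),φ(2)) = (3,4) ∈ E(G2) ✓
  (0,3) → (φ(0),φ(3)) = (1,3) ∈ E(G2) ✓
  (0,4) → (φ(0),φ(4)) = (3,6) ∈ E(G2) ✓
  (0,6) → (φ(0),φ(6)) = (3,8) ∈ E(G2) ✓
  (0,9) → (φ(0),φ(9)) = (0,3) ∈ E(G2) ✓
  (1,2) → (φ(1),φ(2)) = (2,4) ∈ E(G2) ✓
  (1,3) → (φ(1),φ(3)) = (1,2) ∈ E(G2) ✓
  (1,7) → (φ(1),φ(7)) = (2,9) ∈ E(G2) ✓
  (1,8) → (φ(1),φ(8)) = (2,7) ∈ E(G2) ✓
  (2,3) → (φ(2),φ(3)) = (1,4) ∈ E(G2) ✓
  (2,4) → (φ(2),φ(4)) = (4,6) ∈ E(G2) ✓
  (2,5) → (φ(2),φ(5)) = (4,5) ∈ E(G2) ✓
  (2,7) → (φ(2),φ(7)) = (4,9) ∈ E(G2) ✓
  (2,8) → (φ(2),φ(8)) = (4,7) ∈ E(G2) ✓
  (2,9) → (φ(2),φ(9)) = (0,4) ∈ E(G2) ✓
  (3,4) → (φ(3),φ(4)) = (1,6) ∈ E(G2) ✓
  (3,5) → (φ(3),φ(5)) = (1,5) ∈ E(G2) ✓
  (3,8) → (φ(3),φ(8)) = (1,7) ∈ E(G2) ✓
  (3,9) → (φ(3),φ(9)) = (0,1) ∈ E(G2) ✓
  (4,7) → (φ(4),φ(7)) = (6,9) ∈ E(G2) ✓
  (5,6) → (φ(5),φ(6)) = (5,8) ∈ E(G2) ✓
  (5,7) → (φ(5),φ(7)) = (5,9) ∈ E(G2) ✓
  (6,9) → (φ(6),φ(9)) = (0,8) ∈ E(G2) ✓
  (8,9) → (φ(8),φ(9)) = (0,7) ∈ E(G2) ✓
All 25 edges of G1 map to edges of G2, and |E(G1)| = |E(G2)| = 25, so φ is a bijection on edges as well as vertices. Hence G1 ≅ G2.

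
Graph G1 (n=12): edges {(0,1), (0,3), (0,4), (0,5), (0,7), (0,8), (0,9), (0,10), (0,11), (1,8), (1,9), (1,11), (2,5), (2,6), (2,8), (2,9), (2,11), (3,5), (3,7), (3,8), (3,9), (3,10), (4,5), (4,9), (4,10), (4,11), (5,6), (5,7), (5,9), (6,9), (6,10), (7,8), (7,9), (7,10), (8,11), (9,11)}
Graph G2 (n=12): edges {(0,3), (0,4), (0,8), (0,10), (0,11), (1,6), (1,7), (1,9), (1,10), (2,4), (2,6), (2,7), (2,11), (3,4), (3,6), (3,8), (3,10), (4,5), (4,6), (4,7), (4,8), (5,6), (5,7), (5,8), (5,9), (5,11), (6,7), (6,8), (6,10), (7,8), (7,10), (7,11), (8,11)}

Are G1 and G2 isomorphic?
No, not isomorphic

The graphs are NOT isomorphic.

Counting triangles (3-cliques): G1 has 35, G2 has 30.
Triangle count is an isomorphism invariant, so differing triangle counts rule out isomorphism.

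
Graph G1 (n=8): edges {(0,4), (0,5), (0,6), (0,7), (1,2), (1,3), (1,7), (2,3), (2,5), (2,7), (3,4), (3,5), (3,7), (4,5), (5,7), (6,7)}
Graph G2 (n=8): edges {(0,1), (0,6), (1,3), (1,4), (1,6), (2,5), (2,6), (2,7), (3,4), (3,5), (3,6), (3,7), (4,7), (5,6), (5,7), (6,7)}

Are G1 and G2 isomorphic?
Yes, isomorphic

The graphs are isomorphic.
One valid mapping φ: V(G1) → V(G2): 0→1, 1→2, 2→5, 3→7, 4→4, 5→3, 6→0, 7→6

Verify φ preserves adjacency — for each edge of G1, its image is an edge of G2:
  (0,4) → (φ(0),φ(4)) = (1,4) ∈ E(G2) ✓
  (0,5) → (φ(0),φ(5)) = (1,3) ∈ E(G2) ✓
  (0,6) → (φ(0),φ(6)) = (0,1) ∈ E(G2) ✓
  (0,7) → (φ(0),φ(7)) = (1,6) ∈ E(G2) ✓
  (1,2) → (φ(1),φ(2)) = (2,5) ∈ E(G2) ✓
  (1,3) → (φ(1),φ(3)) = (2,7) ∈ E(G2) ✓
  (1,7) → (φ(1),φ(7)) = (2,6) ∈ E(G2) ✓
  (2,3) → (φ(2),φ(3)) = (5,7) ∈ E(G2) ✓
  (2,5) → (φ(2),φ(5)) = (3,5) ∈ E(G2) ✓
  (2,7) → (φ(2),φ(7)) = (5,6) ∈ E(G2) ✓
  (3,4) → (φ(3),φ(4)) = (4,7) ∈ E(G2) ✓
  (3,5) → (φ(3),φ(5)) = (3,7) ∈ E(G2) ✓
  (3,7) → (φ(3),φ(7)) = (6,7) ∈ E(G2) ✓
  (4,5) → (φ(4),φ(5)) = (3,4) ∈ E(G2) ✓
  (5,7) → (φ(5),φ(7)) = (3,6) ∈ E(G2) ✓
  (6,7) → (φ(6),φ(7)) = (0,6) ∈ E(G2) ✓
All 16 edges of G1 map to edges of G2, and |E(G1)| = |E(G2)| = 16, so φ is a bijection on edges as well as vertices. Hence G1 ≅ G2.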